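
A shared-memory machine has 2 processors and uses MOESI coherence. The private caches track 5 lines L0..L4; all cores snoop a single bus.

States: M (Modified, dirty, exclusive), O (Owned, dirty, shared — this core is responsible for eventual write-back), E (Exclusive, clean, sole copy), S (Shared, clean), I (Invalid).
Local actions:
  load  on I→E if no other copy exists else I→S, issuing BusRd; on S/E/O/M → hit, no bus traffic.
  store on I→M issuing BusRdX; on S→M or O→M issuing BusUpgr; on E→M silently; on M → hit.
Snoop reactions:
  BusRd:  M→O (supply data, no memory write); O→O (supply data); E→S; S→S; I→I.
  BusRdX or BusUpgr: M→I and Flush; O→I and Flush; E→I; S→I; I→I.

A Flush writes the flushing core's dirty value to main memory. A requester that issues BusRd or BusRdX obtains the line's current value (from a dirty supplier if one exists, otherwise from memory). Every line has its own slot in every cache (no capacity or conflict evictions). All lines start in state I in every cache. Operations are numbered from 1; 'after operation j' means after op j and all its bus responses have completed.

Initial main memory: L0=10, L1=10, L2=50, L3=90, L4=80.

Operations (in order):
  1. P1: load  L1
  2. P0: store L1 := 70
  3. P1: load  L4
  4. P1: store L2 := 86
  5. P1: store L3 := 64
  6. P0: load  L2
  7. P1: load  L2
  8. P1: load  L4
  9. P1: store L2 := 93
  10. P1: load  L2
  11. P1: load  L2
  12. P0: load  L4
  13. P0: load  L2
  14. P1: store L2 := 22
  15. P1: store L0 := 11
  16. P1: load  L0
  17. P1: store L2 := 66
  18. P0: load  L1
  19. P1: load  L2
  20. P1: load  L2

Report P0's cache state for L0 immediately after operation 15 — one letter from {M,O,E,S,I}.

state = I

1. P1: load  L1  bus=[BusRd]  L1: P0=I P1=E  mem[L1]=10
2. P0: store L1 := 70  bus=[BusRdX]  L1: P0=M P1=I  mem[L1]=10
3. P1: load  L4  bus=[BusRd]  L4: P0=I P1=E  mem[L4]=80
4. P1: store L2 := 86  bus=[BusRdX]  L2: P0=I P1=M  mem[L2]=50
5. P1: store L3 := 64  bus=[BusRdX]  L3: P0=I P1=M  mem[L3]=90
6. P0: load  L2  bus=[BusRd]  L2: P0=S P1=O  mem[L2]=50
7. P1: load  L2  bus=[-]  L2: P0=S P1=O  mem[L2]=50
8. P1: load  L4  bus=[-]  L4: P0=I P1=E  mem[L4]=80
9. P1: store L2 := 93  bus=[BusUpgr]  L2: P0=I P1=M  mem[L2]=50
10. P1: load  L2  bus=[-]  L2: P0=I P1=M  mem[L2]=50
11. P1: load  L2  bus=[-]  L2: P0=I P1=M  mem[L2]=50
12. P0: load  L4  bus=[BusRd]  L4: P0=S P1=S  mem[L4]=80
13. P0: load  L2  bus=[BusRd]  L2: P0=S P1=O  mem[L2]=50
14. P1: store L2 := 22  bus=[BusUpgr]  L2: P0=I P1=M  mem[L2]=50
15. P1: store L0 := 11  bus=[BusRdX]  L0: P0=I P1=M  mem[L0]=10
16. P1: load  L0  bus=[-]  L0: P0=I P1=M  mem[L0]=10
17. P1: store L2 := 66  bus=[-]  L2: P0=I P1=M  mem[L2]=50
18. P0: load  L1  bus=[-]  L1: P0=M P1=I  mem[L1]=10
19. P1: load  L2  bus=[-]  L2: P0=I P1=M  mem[L2]=50
20. P1: load  L2  bus=[-]  L2: P0=I P1=M  mem[L2]=50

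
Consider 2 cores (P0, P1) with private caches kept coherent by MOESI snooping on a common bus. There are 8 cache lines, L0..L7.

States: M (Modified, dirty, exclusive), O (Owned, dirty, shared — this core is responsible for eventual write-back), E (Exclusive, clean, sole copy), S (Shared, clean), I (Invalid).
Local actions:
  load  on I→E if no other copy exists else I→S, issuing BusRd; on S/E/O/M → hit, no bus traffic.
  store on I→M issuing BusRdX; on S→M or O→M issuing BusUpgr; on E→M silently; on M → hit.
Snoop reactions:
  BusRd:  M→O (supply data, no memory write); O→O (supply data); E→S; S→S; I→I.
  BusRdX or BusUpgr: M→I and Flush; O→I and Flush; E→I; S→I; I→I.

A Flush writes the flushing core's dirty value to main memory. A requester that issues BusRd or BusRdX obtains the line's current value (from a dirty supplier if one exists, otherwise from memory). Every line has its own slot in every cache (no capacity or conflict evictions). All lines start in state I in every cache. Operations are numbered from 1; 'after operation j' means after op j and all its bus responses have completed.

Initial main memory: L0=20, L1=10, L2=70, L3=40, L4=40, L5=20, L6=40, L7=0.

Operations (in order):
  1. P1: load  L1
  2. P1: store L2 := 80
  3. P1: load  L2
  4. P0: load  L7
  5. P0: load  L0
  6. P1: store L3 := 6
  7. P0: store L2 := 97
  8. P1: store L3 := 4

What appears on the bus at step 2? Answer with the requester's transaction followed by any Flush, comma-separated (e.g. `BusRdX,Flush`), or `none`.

1. P1: load  L1  bus=[BusRd]  L1: P0=I P1=E  mem[L1]=10
2. P1: store L2 := 80  bus=[BusRdX]  L2: P0=I P1=M  mem[L2]=70
3. P1: load  L2  bus=[-]  L2: P0=I P1=M  mem[L2]=70
4. P0: load  L7  bus=[BusRd]  L7: P0=E P1=I  mem[L7]=0
5. P0: load  L0  bus=[BusRd]  L0: P0=E P1=I  mem[L0]=20
6. P1: store L3 := 6  bus=[BusRdX]  L3: P0=I P1=M  mem[L3]=40
7. P0: store L2 := 97  bus=[BusRdX,Flush]  L2: P0=M P1=I  mem[L2]=80
8. P1: store L3 := 4  bus=[-]  L3: P0=I P1=M  mem[L3]=40

bus = BusRdX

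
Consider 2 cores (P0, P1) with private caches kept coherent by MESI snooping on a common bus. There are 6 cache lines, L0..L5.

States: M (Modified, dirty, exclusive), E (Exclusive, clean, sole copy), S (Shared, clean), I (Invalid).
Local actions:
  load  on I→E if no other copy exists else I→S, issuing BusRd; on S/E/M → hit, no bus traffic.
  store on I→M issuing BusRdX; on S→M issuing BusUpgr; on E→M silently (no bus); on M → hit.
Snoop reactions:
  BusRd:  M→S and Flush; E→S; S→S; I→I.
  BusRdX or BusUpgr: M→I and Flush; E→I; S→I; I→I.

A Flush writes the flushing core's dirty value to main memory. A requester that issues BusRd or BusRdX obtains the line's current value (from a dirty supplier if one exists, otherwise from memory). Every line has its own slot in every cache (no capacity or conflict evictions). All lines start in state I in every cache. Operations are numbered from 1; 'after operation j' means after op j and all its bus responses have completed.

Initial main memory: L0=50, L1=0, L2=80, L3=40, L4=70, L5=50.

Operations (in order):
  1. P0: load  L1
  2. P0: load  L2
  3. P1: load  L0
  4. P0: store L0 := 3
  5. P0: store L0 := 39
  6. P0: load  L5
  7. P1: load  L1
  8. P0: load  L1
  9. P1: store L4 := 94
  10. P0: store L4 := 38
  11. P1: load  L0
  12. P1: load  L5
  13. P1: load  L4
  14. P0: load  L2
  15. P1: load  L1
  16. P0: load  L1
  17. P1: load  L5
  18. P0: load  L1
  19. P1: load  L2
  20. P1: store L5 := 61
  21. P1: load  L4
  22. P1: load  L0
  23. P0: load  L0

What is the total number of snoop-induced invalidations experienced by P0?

invalidations = 1

[1] P0: load  L1 | P0:E(0), P1:I | bus: BusRd
[2] P0: load  L2 | P0:E(80), P1:I | bus: BusRd
[3] P1: load  L0 | P0:I, P1:E(50) | bus: BusRd
[4] P0: store L0 := 3 | P0:M(3), P1:I | bus: BusRdX
[5] P0: store L0 := 39 | P0:M(39), P1:I | bus: none
[6] P0: load  L5 | P0:E(50), P1:I | bus: BusRd
[7] P1: load  L1 | P0:S(0), P1:S(0) | bus: BusRd
[8] P0: load  L1 | P0:S(0), P1:S(0) | bus: none
[9] P1: store L4 := 94 | P0:I, P1:M(94) | bus: BusRdX
[10] P0: store L4 := 38 | P0:M(38), P1:I | bus: BusRdX,Flush
[11] P1: load  L0 | P0:S(39), P1:S(39) | bus: BusRd,Flush
[12] P1: load  L5 | P0:S(50), P1:S(50) | bus: BusRd
[13] P1: load  L4 | P0:S(38), P1:S(38) | bus: BusRd,Flush
[14] P0: load  L2 | P0:E(80), P1:I | bus: none
[15] P1: load  L1 | P0:S(0), P1:S(0) | bus: none
[16] P0: load  L1 | P0:S(0), P1:S(0) | bus: none
[17] P1: load  L5 | P0:S(50), P1:S(50) | bus: none
[18] P0: load  L1 | P0:S(0), P1:S(0) | bus: none
[19] P1: load  L2 | P0:S(80), P1:S(80) | bus: BusRd
[20] P1: store L5 := 61 | P0:I, P1:M(61) | bus: BusUpgr
[21] P1: load  L4 | P0:S(38), P1:S(38) | bus: none
[22] P1: load  L0 | P0:S(39), P1:S(39) | bus: none
[23] P0: load  L0 | P0:S(39), P1:S(39) | bus: none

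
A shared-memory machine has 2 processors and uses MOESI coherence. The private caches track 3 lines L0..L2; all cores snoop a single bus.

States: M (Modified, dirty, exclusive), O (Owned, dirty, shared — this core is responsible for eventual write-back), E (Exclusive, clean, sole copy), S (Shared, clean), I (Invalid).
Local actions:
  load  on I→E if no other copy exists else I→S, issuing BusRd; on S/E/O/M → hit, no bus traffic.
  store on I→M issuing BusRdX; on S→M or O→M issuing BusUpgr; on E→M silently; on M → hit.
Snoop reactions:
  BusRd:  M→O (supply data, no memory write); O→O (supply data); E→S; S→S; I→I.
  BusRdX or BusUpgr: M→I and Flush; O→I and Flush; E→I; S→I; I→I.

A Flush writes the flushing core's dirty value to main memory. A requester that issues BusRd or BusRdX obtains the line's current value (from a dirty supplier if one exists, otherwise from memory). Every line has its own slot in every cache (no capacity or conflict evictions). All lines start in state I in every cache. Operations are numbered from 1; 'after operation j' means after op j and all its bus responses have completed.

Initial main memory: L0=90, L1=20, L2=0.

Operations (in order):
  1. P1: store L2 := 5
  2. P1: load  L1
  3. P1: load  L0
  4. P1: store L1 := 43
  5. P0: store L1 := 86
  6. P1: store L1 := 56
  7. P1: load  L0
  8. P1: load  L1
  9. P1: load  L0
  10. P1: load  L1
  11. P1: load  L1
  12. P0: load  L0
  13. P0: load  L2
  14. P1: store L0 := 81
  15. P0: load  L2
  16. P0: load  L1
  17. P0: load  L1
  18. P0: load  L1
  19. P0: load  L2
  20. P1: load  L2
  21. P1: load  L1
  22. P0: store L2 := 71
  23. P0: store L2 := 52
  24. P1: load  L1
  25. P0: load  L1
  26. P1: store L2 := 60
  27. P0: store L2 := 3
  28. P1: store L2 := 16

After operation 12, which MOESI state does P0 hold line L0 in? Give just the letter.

[1] P1: store L2 := 5 | P0:I, P1:M(5) | bus: BusRdX
[2] P1: load  L1 | P0:I, P1:E(20) | bus: BusRd
[3] P1: load  L0 | P0:I, P1:E(90) | bus: BusRd
[4] P1: store L1 := 43 | P0:I, P1:M(43) | bus: none
[5] P0: store L1 := 86 | P0:M(86), P1:I | bus: BusRdX,Flush
[6] P1: store L1 := 56 | P0:I, P1:M(56) | bus: BusRdX,Flush
[7] P1: load  L0 | P0:I, P1:E(90) | bus: none
[8] P1: load  L1 | P0:I, P1:M(56) | bus: none
[9] P1: load  L0 | P0:I, P1:E(90) | bus: none
[10] P1: load  L1 | P0:I, P1:M(56) | bus: none
[11] P1: load  L1 | P0:I, P1:M(56) | bus: none
[12] P0: load  L0 | P0:S(90), P1:S(90) | bus: BusRd
[13] P0: load  L2 | P0:S(5), P1:O(5) | bus: BusRd
[14] P1: store L0 := 81 | P0:I, P1:M(81) | bus: BusUpgr
[15] P0: load  L2 | P0:S(5), P1:O(5) | bus: none
[16] P0: load  L1 | P0:S(56), P1:O(56) | bus: BusRd
[17] P0: load  L1 | P0:S(56), P1:O(56) | bus: none
[18] P0: load  L1 | P0:S(56), P1:O(56) | bus: none
[19] P0: load  L2 | P0:S(5), P1:O(5) | bus: none
[20] P1: load  L2 | P0:S(5), P1:O(5) | bus: none
[21] P1: load  L1 | P0:S(56), P1:O(56) | bus: none
[22] P0: store L2 := 71 | P0:M(71), P1:I | bus: BusUpgr,Flush
[23] P0: store L2 := 52 | P0:M(52), P1:I | bus: none
[24] P1: load  L1 | P0:S(56), P1:O(56) | bus: none
[25] P0: load  L1 | P0:S(56), P1:O(56) | bus: none
[26] P1: store L2 := 60 | P0:I, P1:M(60) | bus: BusRdX,Flush
[27] P0: store L2 := 3 | P0:M(3), P1:I | bus: BusRdX,Flush
[28] P1: store L2 := 16 | P0:I, P1:M(16) | bus: BusRdX,Flush

state = S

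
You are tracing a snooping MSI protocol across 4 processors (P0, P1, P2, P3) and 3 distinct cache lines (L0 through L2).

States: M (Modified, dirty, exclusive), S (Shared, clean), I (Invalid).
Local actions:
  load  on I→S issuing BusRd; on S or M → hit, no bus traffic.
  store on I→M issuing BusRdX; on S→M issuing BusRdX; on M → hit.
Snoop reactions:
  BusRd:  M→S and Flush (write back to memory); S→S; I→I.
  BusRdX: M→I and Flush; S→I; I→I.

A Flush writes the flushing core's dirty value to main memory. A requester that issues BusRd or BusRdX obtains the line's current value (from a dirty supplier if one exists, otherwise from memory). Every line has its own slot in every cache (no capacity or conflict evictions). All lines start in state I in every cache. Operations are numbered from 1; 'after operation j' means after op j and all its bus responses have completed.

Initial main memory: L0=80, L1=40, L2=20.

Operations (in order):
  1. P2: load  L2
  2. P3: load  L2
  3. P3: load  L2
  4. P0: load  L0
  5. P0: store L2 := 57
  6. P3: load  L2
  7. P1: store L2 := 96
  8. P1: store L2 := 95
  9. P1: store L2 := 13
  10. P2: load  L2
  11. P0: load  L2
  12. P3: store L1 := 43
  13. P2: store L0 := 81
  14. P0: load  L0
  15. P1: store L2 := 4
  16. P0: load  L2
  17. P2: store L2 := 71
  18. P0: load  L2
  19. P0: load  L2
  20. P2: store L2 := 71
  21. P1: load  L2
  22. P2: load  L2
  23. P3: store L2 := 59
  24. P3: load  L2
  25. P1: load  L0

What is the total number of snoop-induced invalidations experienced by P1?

invalidations = 2

1. P2: load  L2  bus=[BusRd]  L2: P0=I P1=I P2=S P3=I  mem[L2]=20
2. P3: load  L2  bus=[BusRd]  L2: P0=I P1=I P2=S P3=S  mem[L2]=20
3. P3: load  L2  bus=[-]  L2: P0=I P1=I P2=S P3=S  mem[L2]=20
4. P0: load  L0  bus=[BusRd]  L0: P0=S P1=I P2=I P3=I  mem[L0]=80
5. P0: store L2 := 57  bus=[BusRdX]  L2: P0=M P1=I P2=I P3=I  mem[L2]=20
6. P3: load  L2  bus=[BusRd,Flush]  L2: P0=S P1=I P2=I P3=S  mem[L2]=57
7. P1: store L2 := 96  bus=[BusRdX]  L2: P0=I P1=M P2=I P3=I  mem[L2]=57
8. P1: store L2 := 95  bus=[-]  L2: P0=I P1=M P2=I P3=I  mem[L2]=57
9. P1: store L2 := 13  bus=[-]  L2: P0=I P1=M P2=I P3=I  mem[L2]=57
10. P2: load  L2  bus=[BusRd,Flush]  L2: P0=I P1=S P2=S P3=I  mem[L2]=13
11. P0: load  L2  bus=[BusRd]  L2: P0=S P1=S P2=S P3=I  mem[L2]=13
12. P3: store L1 := 43  bus=[BusRdX]  L1: P0=I P1=I P2=I P3=M  mem[L1]=40
13. P2: store L0 := 81  bus=[BusRdX]  L0: P0=I P1=I P2=M P3=I  mem[L0]=80
14. P0: load  L0  bus=[BusRd,Flush]  L0: P0=S P1=I P2=S P3=I  mem[L0]=81
15. P1: store L2 := 4  bus=[BusRdX]  L2: P0=I P1=M P2=I P3=I  mem[L2]=13
16. P0: load  L2  bus=[BusRd,Flush]  L2: P0=S P1=S P2=I P3=I  mem[L2]=4
17. P2: store L2 := 71  bus=[BusRdX]  L2: P0=I P1=I P2=M P3=I  mem[L2]=4
18. P0: load  L2  bus=[BusRd,Flush]  L2: P0=S P1=I P2=S P3=I  mem[L2]=71
19. P0: load  L2  bus=[-]  L2: P0=S P1=I P2=S P3=I  mem[L2]=71
20. P2: store L2 := 71  bus=[BusRdX]  L2: P0=I P1=I P2=M P3=I  mem[L2]=71
21. P1: load  L2  bus=[BusRd,Flush]  L2: P0=I P1=S P2=S P3=I  mem[L2]=71
22. P2: load  L2  bus=[-]  L2: P0=I P1=S P2=S P3=I  mem[L2]=71
23. P3: store L2 := 59  bus=[BusRdX]  L2: P0=I P1=I P2=I P3=M  mem[L2]=71
24. P3: load  L2  bus=[-]  L2: P0=I P1=I P2=I P3=M  mem[L2]=71
25. P1: load  L0  bus=[BusRd]  L0: P0=S P1=S P2=S P3=I  mem[L0]=81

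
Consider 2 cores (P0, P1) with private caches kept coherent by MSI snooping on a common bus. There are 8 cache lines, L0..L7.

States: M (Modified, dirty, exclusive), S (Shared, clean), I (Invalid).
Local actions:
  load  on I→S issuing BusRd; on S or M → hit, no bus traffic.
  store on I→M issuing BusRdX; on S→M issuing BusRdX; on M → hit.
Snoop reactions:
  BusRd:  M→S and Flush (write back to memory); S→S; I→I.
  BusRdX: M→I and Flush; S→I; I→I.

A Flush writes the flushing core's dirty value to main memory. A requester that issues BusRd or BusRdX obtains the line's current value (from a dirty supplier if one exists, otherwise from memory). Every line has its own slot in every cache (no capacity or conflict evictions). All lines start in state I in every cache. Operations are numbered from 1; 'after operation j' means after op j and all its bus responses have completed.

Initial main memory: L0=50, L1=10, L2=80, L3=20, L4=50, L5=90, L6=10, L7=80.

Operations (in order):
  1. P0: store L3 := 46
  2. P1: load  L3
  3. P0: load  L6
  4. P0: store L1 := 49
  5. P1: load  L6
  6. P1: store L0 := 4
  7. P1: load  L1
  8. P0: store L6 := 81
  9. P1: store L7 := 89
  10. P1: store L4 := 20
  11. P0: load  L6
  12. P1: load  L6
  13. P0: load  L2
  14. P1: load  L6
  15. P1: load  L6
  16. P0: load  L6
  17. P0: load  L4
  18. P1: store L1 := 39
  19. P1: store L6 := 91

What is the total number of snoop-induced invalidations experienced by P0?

step 1: P0: store L3 := 46  ⟶  MI  (L3)  txn=BusRdX  M[L3]=20
step 2: P1: load  L3  ⟶  SS  (L3)  txn=BusRd+Flush  M[L3]=46
step 3: P0: load  L6  ⟶  SI  (L6)  txn=BusRd  M[L6]=10
step 4: P0: store L1 := 49  ⟶  MI  (L1)  txn=BusRdX  M[L1]=10
step 5: P1: load  L6  ⟶  SS  (L6)  txn=BusRd  M[L6]=10
step 6: P1: store L0 := 4  ⟶  IM  (L0)  txn=BusRdX  M[L0]=50
step 7: P1: load  L1  ⟶  SS  (L1)  txn=BusRd+Flush  M[L1]=49
step 8: P0: store L6 := 81  ⟶  MI  (L6)  txn=BusRdX  M[L6]=10
step 9: P1: store L7 := 89  ⟶  IM  (L7)  txn=BusRdX  M[L7]=80
step 10: P1: store L4 := 20  ⟶  IM  (L4)  txn=BusRdX  M[L4]=50
step 11: P0: load  L6  ⟶  MI  (L6)  txn=∅  M[L6]=10
step 12: P1: load  L6  ⟶  SS  (L6)  txn=BusRd+Flush  M[L6]=81
step 13: P0: load  L2  ⟶  SI  (L2)  txn=BusRd  M[L2]=80
step 14: P1: load  L6  ⟶  SS  (L6)  txn=∅  M[L6]=81
step 15: P1: load  L6  ⟶  SS  (L6)  txn=∅  M[L6]=81
step 16: P0: load  L6  ⟶  SS  (L6)  txn=∅  M[L6]=81
step 17: P0: load  L4  ⟶  SS  (L4)  txn=BusRd+Flush  M[L4]=20
step 18: P1: store L1 := 39  ⟶  IM  (L1)  txn=BusRdX  M[L1]=49
step 19: P1: store L6 := 91  ⟶  IM  (L6)  txn=BusRdX  M[L6]=81

invalidations = 2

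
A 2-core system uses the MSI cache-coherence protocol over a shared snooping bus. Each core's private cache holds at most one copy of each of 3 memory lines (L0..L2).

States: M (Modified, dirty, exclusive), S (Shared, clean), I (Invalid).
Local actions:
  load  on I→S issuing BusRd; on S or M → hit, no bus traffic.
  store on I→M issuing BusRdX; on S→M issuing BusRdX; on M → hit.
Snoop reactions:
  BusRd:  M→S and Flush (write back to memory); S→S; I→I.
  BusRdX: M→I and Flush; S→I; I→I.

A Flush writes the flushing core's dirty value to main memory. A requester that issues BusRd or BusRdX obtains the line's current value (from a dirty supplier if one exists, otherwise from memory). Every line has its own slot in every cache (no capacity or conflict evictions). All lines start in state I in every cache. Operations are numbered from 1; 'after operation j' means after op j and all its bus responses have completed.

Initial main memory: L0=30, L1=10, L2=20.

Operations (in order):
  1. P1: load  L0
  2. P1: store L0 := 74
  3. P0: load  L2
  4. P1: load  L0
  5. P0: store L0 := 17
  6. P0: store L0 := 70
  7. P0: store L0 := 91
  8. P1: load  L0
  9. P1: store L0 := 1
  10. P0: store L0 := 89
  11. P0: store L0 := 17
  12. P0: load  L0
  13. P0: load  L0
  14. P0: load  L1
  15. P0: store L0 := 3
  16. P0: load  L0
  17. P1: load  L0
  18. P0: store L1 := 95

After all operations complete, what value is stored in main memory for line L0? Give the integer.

  op1 P1: load  L0 → I/S on L0; bus BusRd; mem=30
  op2 P1: store L0 := 74 → I/M on L0; bus BusRdX; mem=30
  op3 P0: load  L2 → S/I on L2; bus BusRd; mem=20
  op4 P1: load  L0 → I/M on L0; bus (none); mem=30
  op5 P0: store L0 := 17 → M/I on L0; bus BusRdX Flush; mem=74
  op6 P0: store L0 := 70 → M/I on L0; bus (none); mem=74
  op7 P0: store L0 := 91 → M/I on L0; bus (none); mem=74
  op8 P1: load  L0 → S/S on L0; bus BusRd Flush; mem=91
  op9 P1: store L0 := 1 → I/M on L0; bus BusRdX; mem=91
  op10 P0: store L0 := 89 → M/I on L0; bus BusRdX Flush; mem=1
  op11 P0: store L0 := 17 → M/I on L0; bus (none); mem=1
  op12 P0: load  L0 → M/I on L0; bus (none); mem=1
  op13 P0: load  L0 → M/I on L0; bus (none); mem=1
  op14 P0: load  L1 → S/I on L1; bus BusRd; mem=10
  op15 P0: store L0 := 3 → M/I on L0; bus (none); mem=1
  op16 P0: load  L0 → M/I on L0; bus (none); mem=1
  op17 P1: load  L0 → S/S on L0; bus BusRd Flush; mem=3
  op18 P0: store L1 := 95 → M/I on L1; bus BusRdX; mem=10

memory[L0] = 3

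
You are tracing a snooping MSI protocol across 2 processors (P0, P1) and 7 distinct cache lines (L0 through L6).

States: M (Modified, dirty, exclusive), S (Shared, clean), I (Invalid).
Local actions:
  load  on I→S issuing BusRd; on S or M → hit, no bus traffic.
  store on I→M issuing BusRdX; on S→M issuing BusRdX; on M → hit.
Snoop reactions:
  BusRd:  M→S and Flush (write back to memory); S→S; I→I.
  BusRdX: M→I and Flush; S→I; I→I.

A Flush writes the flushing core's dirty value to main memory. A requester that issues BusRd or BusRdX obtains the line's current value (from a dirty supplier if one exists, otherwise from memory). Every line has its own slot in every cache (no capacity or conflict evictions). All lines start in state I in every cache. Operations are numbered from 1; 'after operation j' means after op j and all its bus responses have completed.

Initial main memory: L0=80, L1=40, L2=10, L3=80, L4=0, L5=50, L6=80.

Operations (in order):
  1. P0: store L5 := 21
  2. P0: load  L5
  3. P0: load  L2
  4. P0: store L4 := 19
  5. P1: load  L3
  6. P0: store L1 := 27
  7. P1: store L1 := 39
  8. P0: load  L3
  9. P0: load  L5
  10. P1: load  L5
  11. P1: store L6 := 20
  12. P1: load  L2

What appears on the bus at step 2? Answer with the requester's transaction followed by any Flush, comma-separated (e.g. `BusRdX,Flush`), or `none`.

1. P0: store L5 := 21  bus=[BusRdX]  L5: P0=M P1=I  mem[L5]=50
2. P0: load  L5  bus=[-]  L5: P0=M P1=I  mem[L5]=50
3. P0: load  L2  bus=[BusRd]  L2: P0=S P1=I  mem[L2]=10
4. P0: store L4 := 19  bus=[BusRdX]  L4: P0=M P1=I  mem[L4]=0
5. P1: load  L3  bus=[BusRd]  L3: P0=I P1=S  mem[L3]=80
6. P0: store L1 := 27  bus=[BusRdX]  L1: P0=M P1=I  mem[L1]=40
7. P1: store L1 := 39  bus=[BusRdX,Flush]  L1: P0=I P1=M  mem[L1]=27
8. P0: load  L3  bus=[BusRd]  L3: P0=S P1=S  mem[L3]=80
9. P0: load  L5  bus=[-]  L5: P0=M P1=I  mem[L5]=50
10. P1: load  L5  bus=[BusRd,Flush]  L5: P0=S P1=S  mem[L5]=21
11. P1: store L6 := 20  bus=[BusRdX]  L6: P0=I P1=M  mem[L6]=80
12. P1: load  L2  bus=[BusRd]  L2: P0=S P1=S  mem[L2]=10

bus = none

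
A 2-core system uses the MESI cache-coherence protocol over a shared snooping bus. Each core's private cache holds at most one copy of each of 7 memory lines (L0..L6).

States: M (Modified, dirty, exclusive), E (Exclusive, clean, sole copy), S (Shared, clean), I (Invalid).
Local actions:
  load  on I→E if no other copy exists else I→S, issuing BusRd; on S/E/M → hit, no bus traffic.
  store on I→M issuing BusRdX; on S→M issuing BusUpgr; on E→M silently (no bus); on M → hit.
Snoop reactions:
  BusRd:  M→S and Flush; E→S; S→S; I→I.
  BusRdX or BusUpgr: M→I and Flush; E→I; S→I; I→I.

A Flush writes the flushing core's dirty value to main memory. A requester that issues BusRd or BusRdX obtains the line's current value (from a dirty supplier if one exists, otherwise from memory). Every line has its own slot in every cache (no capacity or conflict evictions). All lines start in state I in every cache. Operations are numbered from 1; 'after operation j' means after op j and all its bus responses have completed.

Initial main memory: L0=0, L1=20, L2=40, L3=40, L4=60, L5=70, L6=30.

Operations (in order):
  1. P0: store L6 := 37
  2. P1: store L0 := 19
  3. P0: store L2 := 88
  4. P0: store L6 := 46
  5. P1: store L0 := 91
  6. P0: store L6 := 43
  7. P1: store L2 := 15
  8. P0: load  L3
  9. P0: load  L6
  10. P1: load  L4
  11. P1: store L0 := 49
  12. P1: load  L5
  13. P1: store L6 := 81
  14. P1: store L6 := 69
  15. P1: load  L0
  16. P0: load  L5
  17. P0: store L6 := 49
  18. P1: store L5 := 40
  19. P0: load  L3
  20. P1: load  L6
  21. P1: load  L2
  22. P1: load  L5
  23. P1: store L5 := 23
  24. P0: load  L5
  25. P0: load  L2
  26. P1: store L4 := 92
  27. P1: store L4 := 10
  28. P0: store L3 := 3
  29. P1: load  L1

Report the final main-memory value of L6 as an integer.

memory[L6] = 49

step 1: P0: store L6 := 37  ⟶  MI  (L6)  txn=BusRdX  M[L6]=30
step 2: P1: store L0 := 19  ⟶  IM  (L0)  txn=BusRdX  M[L0]=0
step 3: P0: store L2 := 88  ⟶  MI  (L2)  txn=BusRdX  M[L2]=40
step 4: P0: store L6 := 46  ⟶  MI  (L6)  txn=∅  M[L6]=30
step 5: P1: store L0 := 91  ⟶  IM  (L0)  txn=∅  M[L0]=0
step 6: P0: store L6 := 43  ⟶  MI  (L6)  txn=∅  M[L6]=30
step 7: P1: store L2 := 15  ⟶  IM  (L2)  txn=BusRdX+Flush  M[L2]=88
step 8: P0: load  L3  ⟶  EI  (L3)  txn=BusRd  M[L3]=40
step 9: P0: load  L6  ⟶  MI  (L6)  txn=∅  M[L6]=30
step 10: P1: load  L4  ⟶  IE  (L4)  txn=BusRd  M[L4]=60
step 11: P1: store L0 := 49  ⟶  IM  (L0)  txn=∅  M[L0]=0
step 12: P1: load  L5  ⟶  IE  (L5)  txn=BusRd  M[L5]=70
step 13: P1: store L6 := 81  ⟶  IM  (L6)  txn=BusRdX+Flush  M[L6]=43
step 14: P1: store L6 := 69  ⟶  IM  (L6)  txn=∅  M[L6]=43
step 15: P1: load  L0  ⟶  IM  (L0)  txn=∅  M[L0]=0
step 16: P0: load  L5  ⟶  SS  (L5)  txn=BusRd  M[L5]=70
step 17: P0: store L6 := 49  ⟶  MI  (L6)  txn=BusRdX+Flush  M[L6]=69
step 18: P1: store L5 := 40  ⟶  IM  (L5)  txn=BusUpgr  M[L5]=70
step 19: P0: load  L3  ⟶  EI  (L3)  txn=∅  M[L3]=40
step 20: P1: load  L6  ⟶  SS  (L6)  txn=BusRd+Flush  M[L6]=49
step 21: P1: load  L2  ⟶  IM  (L2)  txn=∅  M[L2]=88
step 22: P1: load  L5  ⟶  IM  (L5)  txn=∅  M[L5]=70
step 23: P1: store L5 := 23  ⟶  IM  (L5)  txn=∅  M[L5]=70
step 24: P0: load  L5  ⟶  SS  (L5)  txn=BusRd+Flush  M[L5]=23
step 25: P0: load  L2  ⟶  SS  (L2)  txn=BusRd+Flush  M[L2]=15
step 26: P1: store L4 := 92  ⟶  IM  (L4)  txn=∅  M[L4]=60
step 27: P1: store L4 := 10  ⟶  IM  (L4)  txn=∅  M[L4]=60
step 28: P0: store L3 := 3  ⟶  MI  (L3)  txn=∅  M[L3]=40
step 29: P1: load  L1  ⟶  IE  (L1)  txn=BusRd  M[L1]=20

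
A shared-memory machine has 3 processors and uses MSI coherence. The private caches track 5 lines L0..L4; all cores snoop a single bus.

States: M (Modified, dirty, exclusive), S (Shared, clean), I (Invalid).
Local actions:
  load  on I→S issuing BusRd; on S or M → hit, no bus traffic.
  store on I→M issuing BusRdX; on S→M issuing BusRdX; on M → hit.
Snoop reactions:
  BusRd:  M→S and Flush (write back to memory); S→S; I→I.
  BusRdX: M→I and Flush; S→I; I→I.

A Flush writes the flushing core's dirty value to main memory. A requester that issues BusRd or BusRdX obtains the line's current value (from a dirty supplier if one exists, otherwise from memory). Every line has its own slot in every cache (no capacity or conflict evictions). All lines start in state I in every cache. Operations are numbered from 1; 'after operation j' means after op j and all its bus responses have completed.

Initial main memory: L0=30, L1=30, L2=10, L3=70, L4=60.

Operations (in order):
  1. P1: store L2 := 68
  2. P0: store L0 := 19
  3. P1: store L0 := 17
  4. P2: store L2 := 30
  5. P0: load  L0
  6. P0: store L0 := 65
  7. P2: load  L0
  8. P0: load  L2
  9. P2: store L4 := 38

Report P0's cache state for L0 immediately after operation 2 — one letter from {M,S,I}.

state = M

1. P1: store L2 := 68  bus=[BusRdX]  L2: P0=I P1=M P2=I  mem[L2]=10
2. P0: store L0 := 19  bus=[BusRdX]  L0: P0=M P1=I P2=I  mem[L0]=30
3. P1: store L0 := 17  bus=[BusRdX,Flush]  L0: P0=I P1=M P2=I  mem[L0]=19
4. P2: store L2 := 30  bus=[BusRdX,Flush]  L2: P0=I P1=I P2=M  mem[L2]=68
5. P0: load  L0  bus=[BusRd,Flush]  L0: P0=S P1=S P2=I  mem[L0]=17
6. P0: store L0 := 65  bus=[BusRdX]  L0: P0=M P1=I P2=I  mem[L0]=17
7. P2: load  L0  bus=[BusRd,Flush]  L0: P0=S P1=I P2=S  mem[L0]=65
8. P0: load  L2  bus=[BusRd,Flush]  L2: P0=S P1=I P2=S  mem[L2]=30
9. P2: store L4 := 38  bus=[BusRdX]  L4: P0=I P1=I P2=M  mem[L4]=60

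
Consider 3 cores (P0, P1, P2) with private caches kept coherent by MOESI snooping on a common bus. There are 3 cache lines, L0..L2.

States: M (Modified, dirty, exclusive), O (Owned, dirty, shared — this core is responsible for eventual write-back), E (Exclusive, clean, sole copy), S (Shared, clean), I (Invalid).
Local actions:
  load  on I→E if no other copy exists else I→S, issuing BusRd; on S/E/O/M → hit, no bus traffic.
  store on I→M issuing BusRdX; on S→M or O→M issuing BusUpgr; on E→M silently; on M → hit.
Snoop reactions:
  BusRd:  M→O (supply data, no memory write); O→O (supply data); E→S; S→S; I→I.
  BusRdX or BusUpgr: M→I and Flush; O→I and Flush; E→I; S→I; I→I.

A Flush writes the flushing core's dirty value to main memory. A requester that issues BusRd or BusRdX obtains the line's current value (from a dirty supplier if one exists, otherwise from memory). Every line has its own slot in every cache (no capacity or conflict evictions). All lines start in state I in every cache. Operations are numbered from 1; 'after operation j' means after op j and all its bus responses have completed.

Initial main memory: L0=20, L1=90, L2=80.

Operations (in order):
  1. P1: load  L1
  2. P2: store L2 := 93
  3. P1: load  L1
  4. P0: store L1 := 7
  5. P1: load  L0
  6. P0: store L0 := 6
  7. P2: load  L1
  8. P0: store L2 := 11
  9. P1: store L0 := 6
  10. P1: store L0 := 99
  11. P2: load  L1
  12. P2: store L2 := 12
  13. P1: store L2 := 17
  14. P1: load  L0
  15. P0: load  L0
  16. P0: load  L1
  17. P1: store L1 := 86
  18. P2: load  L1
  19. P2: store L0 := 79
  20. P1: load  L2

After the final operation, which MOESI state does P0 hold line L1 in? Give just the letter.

state = I

step 1: P1: load  L1  ⟶  IEI  (L1)  txn=BusRd  M[L1]=90
step 2: P2: store L2 := 93  ⟶  IIM  (L2)  txn=BusRdX  M[L2]=80
step 3: P1: load  L1  ⟶  IEI  (L1)  txn=∅  M[L1]=90
step 4: P0: store L1 := 7  ⟶  MII  (L1)  txn=BusRdX  M[L1]=90
step 5: P1: load  L0  ⟶  IEI  (L0)  txn=BusRd  M[L0]=20
step 6: P0: store L0 := 6  ⟶  MII  (L0)  txn=BusRdX  M[L0]=20
step 7: P2: load  L1  ⟶  OIS  (L1)  txn=BusRd  M[L1]=90
step 8: P0: store L2 := 11  ⟶  MII  (L2)  txn=BusRdX+Flush  M[L2]=93
step 9: P1: store L0 := 6  ⟶  IMI  (L0)  txn=BusRdX+Flush  M[L0]=6
step 10: P1: store L0 := 99  ⟶  IMI  (L0)  txn=∅  M[L0]=6
step 11: P2: load  L1  ⟶  OIS  (L1)  txn=∅  M[L1]=90
step 12: P2: store L2 := 12  ⟶  IIM  (L2)  txn=BusRdX+Flush  M[L2]=11
step 13: P1: store L2 := 17  ⟶  IMI  (L2)  txn=BusRdX+Flush  M[L2]=12
step 14: P1: load  L0  ⟶  IMI  (L0)  txn=∅  M[L0]=6
step 15: P0: load  L0  ⟶  SOI  (L0)  txn=BusRd  M[L0]=6
step 16: P0: load  L1  ⟶  OIS  (L1)  txn=∅  M[L1]=90
step 17: P1: store L1 := 86  ⟶  IMI  (L1)  txn=BusRdX+Flush  M[L1]=7
step 18: P2: load  L1  ⟶  IOS  (L1)  txn=BusRd  M[L1]=7
step 19: P2: store L0 := 79  ⟶  IIM  (L0)  txn=BusRdX+Flush  M[L0]=99
step 20: P1: load  L2  ⟶  IMI  (L2)  txn=∅  M[L2]=12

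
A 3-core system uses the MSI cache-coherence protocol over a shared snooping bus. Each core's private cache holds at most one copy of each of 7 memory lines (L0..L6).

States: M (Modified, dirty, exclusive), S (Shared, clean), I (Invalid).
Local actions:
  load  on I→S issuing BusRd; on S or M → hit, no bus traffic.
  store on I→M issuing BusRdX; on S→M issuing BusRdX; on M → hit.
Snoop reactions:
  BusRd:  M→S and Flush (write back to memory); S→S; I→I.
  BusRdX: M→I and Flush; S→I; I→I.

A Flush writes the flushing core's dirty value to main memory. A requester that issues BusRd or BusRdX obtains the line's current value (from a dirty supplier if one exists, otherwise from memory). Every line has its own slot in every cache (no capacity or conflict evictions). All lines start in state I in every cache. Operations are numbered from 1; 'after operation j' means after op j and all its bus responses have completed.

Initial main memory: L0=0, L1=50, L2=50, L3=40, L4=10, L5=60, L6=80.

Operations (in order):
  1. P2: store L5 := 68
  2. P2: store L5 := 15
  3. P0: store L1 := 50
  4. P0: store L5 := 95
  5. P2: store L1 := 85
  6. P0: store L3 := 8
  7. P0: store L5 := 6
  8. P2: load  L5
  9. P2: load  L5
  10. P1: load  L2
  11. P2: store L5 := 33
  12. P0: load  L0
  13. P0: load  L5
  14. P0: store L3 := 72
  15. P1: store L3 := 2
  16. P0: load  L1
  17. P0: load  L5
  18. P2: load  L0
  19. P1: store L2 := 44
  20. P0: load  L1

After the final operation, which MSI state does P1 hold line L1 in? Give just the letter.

  op1 P2: store L5 := 68 → I/I/M on L5; bus BusRdX; mem=60
  op2 P2: store L5 := 15 → I/I/M on L5; bus (none); mem=60
  op3 P0: store L1 := 50 → M/I/I on L1; bus BusRdX; mem=50
  op4 P0: store L5 := 95 → M/I/I on L5; bus BusRdX Flush; mem=15
  op5 P2: store L1 := 85 → I/I/M on L1; bus BusRdX Flush; mem=50
  op6 P0: store L3 := 8 → M/I/I on L3; bus BusRdX; mem=40
  op7 P0: store L5 := 6 → M/I/I on L5; bus (none); mem=15
  op8 P2: load  L5 → S/I/S on L5; bus BusRd Flush; mem=6
  op9 P2: load  L5 → S/I/S on L5; bus (none); mem=6
  op10 P1: load  L2 → I/S/I on L2; bus BusRd; mem=50
  op11 P2: store L5 := 33 → I/I/M on L5; bus BusRdX; mem=6
  op12 P0: load  L0 → S/I/I on L0; bus BusRd; mem=0
  op13 P0: load  L5 → S/I/S on L5; bus BusRd Flush; mem=33
  op14 P0: store L3 := 72 → M/I/I on L3; bus (none); mem=40
  op15 P1: store L3 := 2 → I/M/I on L3; bus BusRdX Flush; mem=72
  op16 P0: load  L1 → S/I/S on L1; bus BusRd Flush; mem=85
  op17 P0: load  L5 → S/I/S on L5; bus (none); mem=33
  op18 P2: load  L0 → S/I/S on L0; bus BusRd; mem=0
  op19 P1: store L2 := 44 → I/M/I on L2; bus BusRdX; mem=50
  op20 P0: load  L1 → S/I/S on L1; bus (none); mem=85

state = I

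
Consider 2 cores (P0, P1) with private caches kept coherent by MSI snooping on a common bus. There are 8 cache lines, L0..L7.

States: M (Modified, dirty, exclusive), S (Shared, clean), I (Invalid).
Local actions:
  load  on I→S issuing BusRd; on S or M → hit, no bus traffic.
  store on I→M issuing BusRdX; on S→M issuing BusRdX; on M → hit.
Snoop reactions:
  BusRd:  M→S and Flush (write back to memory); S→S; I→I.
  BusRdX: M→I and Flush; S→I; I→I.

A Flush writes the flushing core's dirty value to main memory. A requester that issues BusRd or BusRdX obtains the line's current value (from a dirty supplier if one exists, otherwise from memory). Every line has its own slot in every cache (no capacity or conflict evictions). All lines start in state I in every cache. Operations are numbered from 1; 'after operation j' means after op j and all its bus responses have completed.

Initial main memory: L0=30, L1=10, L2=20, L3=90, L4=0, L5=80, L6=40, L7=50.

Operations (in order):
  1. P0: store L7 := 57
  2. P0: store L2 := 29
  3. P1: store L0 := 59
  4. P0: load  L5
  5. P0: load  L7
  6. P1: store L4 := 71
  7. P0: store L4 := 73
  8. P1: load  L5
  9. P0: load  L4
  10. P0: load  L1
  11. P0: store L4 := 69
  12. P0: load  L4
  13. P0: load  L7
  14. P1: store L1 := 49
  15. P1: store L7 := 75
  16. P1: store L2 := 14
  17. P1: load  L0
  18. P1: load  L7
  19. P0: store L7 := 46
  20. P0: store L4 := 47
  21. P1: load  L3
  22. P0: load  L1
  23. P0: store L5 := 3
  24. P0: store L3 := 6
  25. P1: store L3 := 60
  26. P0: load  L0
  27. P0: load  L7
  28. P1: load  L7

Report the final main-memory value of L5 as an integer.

memory[L5] = 80

  op1 P0: store L7 := 57 → M/I on L7; bus BusRdX; mem=50
  op2 P0: store L2 := 29 → M/I on L2; bus BusRdX; mem=20
  op3 P1: store L0 := 59 → I/M on L0; bus BusRdX; mem=30
  op4 P0: load  L5 → S/I on L5; bus BusRd; mem=80
  op5 P0: load  L7 → M/I on L7; bus (none); mem=50
  op6 P1: store L4 := 71 → I/M on L4; bus BusRdX; mem=0
  op7 P0: store L4 := 73 → M/I on L4; bus BusRdX Flush; mem=71
  op8 P1: load  L5 → S/S on L5; bus BusRd; mem=80
  op9 P0: load  L4 → M/I on L4; bus (none); mem=71
  op10 P0: load  L1 → S/I on L1; bus BusRd; mem=10
  op11 P0: store L4 := 69 → M/I on L4; bus (none); mem=71
  op12 P0: load  L4 → M/I on L4; bus (none); mem=71
  op13 P0: load  L7 → M/I on L7; bus (none); mem=50
  op14 P1: store L1 := 49 → I/M on L1; bus BusRdX; mem=10
  op15 P1: store L7 := 75 → I/M on L7; bus BusRdX Flush; mem=57
  op16 P1: store L2 := 14 → I/M on L2; bus BusRdX Flush; mem=29
  op17 P1: load  L0 → I/M on L0; bus (none); mem=30
  op18 P1: load  L7 → I/M on L7; bus (none); mem=57
  op19 P0: store L7 := 46 → M/I on L7; bus BusRdX Flush; mem=75
  op20 P0: store L4 := 47 → M/I on L4; bus (none); mem=71
  op21 P1: load  L3 → I/S on L3; bus BusRd; mem=90
  op22 P0: load  L1 → S/S on L1; bus BusRd Flush; mem=49
  op23 P0: store L5 := 3 → M/I on L5; bus BusRdX; mem=80
  op24 P0: store L3 := 6 → M/I on L3; bus BusRdX; mem=90
  op25 P1: store L3 := 60 → I/M on L3; bus BusRdX Flush; mem=6
  op26 P0: load  L0 → S/S on L0; bus BusRd Flush; mem=59
  op27 P0: load  L7 → M/I on L7; bus (none); mem=75
  op28 P1: load  L7 → S/S on L7; bus BusRd Flush; mem=46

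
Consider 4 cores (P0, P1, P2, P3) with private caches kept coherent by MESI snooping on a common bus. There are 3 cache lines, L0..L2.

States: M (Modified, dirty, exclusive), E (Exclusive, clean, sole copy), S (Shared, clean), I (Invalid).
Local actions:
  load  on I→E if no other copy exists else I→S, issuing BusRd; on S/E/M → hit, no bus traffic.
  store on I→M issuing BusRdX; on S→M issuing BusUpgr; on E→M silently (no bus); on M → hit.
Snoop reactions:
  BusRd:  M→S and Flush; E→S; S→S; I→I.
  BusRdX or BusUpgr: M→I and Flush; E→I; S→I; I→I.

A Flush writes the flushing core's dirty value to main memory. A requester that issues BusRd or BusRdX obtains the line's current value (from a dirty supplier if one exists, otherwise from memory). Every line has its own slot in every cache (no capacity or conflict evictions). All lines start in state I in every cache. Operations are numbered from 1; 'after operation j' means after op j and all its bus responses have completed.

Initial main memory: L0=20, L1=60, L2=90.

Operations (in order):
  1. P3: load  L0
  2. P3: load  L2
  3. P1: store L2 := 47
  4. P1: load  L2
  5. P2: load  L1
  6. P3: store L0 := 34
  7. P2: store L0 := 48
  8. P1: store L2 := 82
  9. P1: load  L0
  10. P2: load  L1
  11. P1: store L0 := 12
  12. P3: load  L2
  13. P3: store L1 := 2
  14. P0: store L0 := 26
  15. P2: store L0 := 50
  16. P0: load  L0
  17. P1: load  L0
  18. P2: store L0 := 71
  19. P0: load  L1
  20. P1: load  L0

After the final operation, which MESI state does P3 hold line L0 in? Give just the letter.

state = I

[1] P3: load  L0 | P0:I, P1:I, P2:I, P3:E(20) | bus: BusRd
[2] P3: load  L2 | P0:I, P1:I, P2:I, P3:E(90) | bus: BusRd
[3] P1: store L2 := 47 | P0:I, P1:M(47), P2:I, P3:I | bus: BusRdX
[4] P1: load  L2 | P0:I, P1:M(47), P2:I, P3:I | bus: none
[5] P2: load  L1 | P0:I, P1:I, P2:E(60), P3:I | bus: BusRd
[6] P3: store L0 := 34 | P0:I, P1:I, P2:I, P3:M(34) | bus: none
[7] P2: store L0 := 48 | P0:I, P1:I, P2:M(48), P3:I | bus: BusRdX,Flush
[8] P1: store L2 := 82 | P0:I, P1:M(82), P2:I, P3:I | bus: none
[9] P1: load  L0 | P0:I, P1:S(48), P2:S(48), P3:I | bus: BusRd,Flush
[10] P2: load  L1 | P0:I, P1:I, P2:E(60), P3:I | bus: none
[11] P1: store L0 := 12 | P0:I, P1:M(12), P2:I, P3:I | bus: BusUpgr
[12] P3: load  L2 | P0:I, P1:S(82), P2:I, P3:S(82) | bus: BusRd,Flush
[13] P3: store L1 := 2 | P0:I, P1:I, P2:I, P3:M(2) | bus: BusRdX
[14] P0: store L0 := 26 | P0:M(26), P1:I, P2:I, P3:I | bus: BusRdX,Flush
[15] P2: store L0 := 50 | P0:I, P1:I, P2:M(50), P3:I | bus: BusRdX,Flush
[16] P0: load  L0 | P0:S(50), P1:I, P2:S(50), P3:I | bus: BusRd,Flush
[17] P1: load  L0 | P0:S(50), P1:S(50), P2:S(50), P3:I | bus: BusRd
[18] P2: store L0 := 71 | P0:I, P1:I, P2:M(71), P3:I | bus: BusUpgr
[19] P0: load  L1 | P0:S(2), P1:I, P2:I, P3:S(2) | bus: BusRd,Flush
[20] P1: load  L0 | P0:I, P1:S(71), P2:S(71), P3:I | bus: BusRd,Flush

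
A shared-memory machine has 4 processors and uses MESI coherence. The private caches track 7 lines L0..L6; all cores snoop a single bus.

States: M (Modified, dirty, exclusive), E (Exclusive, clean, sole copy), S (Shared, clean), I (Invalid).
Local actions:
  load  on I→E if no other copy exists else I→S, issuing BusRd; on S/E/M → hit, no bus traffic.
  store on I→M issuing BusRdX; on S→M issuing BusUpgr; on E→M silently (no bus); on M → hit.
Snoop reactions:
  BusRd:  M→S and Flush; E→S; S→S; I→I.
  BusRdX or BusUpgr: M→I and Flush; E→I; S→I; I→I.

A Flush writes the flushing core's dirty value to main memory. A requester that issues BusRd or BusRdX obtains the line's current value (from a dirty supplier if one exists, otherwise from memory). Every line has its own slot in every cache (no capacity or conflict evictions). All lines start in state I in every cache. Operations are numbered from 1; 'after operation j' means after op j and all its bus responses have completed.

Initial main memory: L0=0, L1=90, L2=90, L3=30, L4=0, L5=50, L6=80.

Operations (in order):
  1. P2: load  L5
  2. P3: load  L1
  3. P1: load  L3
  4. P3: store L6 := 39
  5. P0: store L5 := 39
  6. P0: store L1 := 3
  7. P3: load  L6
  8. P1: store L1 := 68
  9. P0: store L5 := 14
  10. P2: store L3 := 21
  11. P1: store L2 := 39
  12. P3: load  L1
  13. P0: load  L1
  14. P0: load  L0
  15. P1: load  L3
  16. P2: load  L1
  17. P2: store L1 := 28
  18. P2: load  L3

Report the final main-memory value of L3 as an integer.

step 1: P2: load  L5  ⟶  IIEI  (L5)  txn=BusRd  M[L5]=50
step 2: P3: load  L1  ⟶  IIIE  (L1)  txn=BusRd  M[L1]=90
step 3: P1: load  L3  ⟶  IEII  (L3)  txn=BusRd  M[L3]=30
step 4: P3: store L6 := 39  ⟶  IIIM  (L6)  txn=BusRdX  M[L6]=80
step 5: P0: store L5 := 39  ⟶  MIII  (L5)  txn=BusRdX  M[L5]=50
step 6: P0: store L1 := 3  ⟶  MIII  (L1)  txn=BusRdX  M[L1]=90
step 7: P3: load  L6  ⟶  IIIM  (L6)  txn=∅  M[L6]=80
step 8: P1: store L1 := 68  ⟶  IMII  (L1)  txn=BusRdX+Flush  M[L1]=3
step 9: P0: store L5 := 14  ⟶  MIII  (L5)  txn=∅  M[L5]=50
step 10: P2: store L3 := 21  ⟶  IIMI  (L3)  txn=BusRdX  M[L3]=30
step 11: P1: store L2 := 39  ⟶  IMII  (L2)  txn=BusRdX  M[L2]=90
step 12: P3: load  L1  ⟶  ISIS  (L1)  txn=BusRd+Flush  M[L1]=68
step 13: P0: load  L1  ⟶  SSIS  (L1)  txn=BusRd  M[L1]=68
step 14: P0: load  L0  ⟶  EIII  (L0)  txn=BusRd  M[L0]=0
step 15: P1: load  L3  ⟶  ISSI  (L3)  txn=BusRd+Flush  M[L3]=21
step 16: P2: load  L1  ⟶  SSSS  (L1)  txn=BusRd  M[L1]=68
step 17: P2: store L1 := 28  ⟶  IIMI  (L1)  txn=BusUpgr  M[L1]=68
step 18: P2: load  L3  ⟶  ISSI  (L3)  txn=∅  M[L3]=21

memory[L3] = 21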